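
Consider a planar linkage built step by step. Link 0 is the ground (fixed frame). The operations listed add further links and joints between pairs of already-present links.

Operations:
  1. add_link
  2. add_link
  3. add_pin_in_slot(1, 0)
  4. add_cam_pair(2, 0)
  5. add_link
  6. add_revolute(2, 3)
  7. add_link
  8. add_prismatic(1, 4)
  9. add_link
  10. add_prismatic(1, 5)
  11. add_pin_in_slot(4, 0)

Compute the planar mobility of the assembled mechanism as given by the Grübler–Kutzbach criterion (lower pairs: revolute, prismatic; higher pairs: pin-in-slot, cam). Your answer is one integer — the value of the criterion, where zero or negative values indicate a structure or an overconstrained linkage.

M = 6

[1;0;0] (link 0 is ground)
L+ [2;0;0]
L+ [3;0;0]
PS(1,0)∈J2 [3;0;1]
C(2,0)∈J2 [3;0;2]
L+ [4;0;2]
R(2,3)∈J1 [4;1;2]
L+ [5;1;2]
P(1,4)∈J1 [5;2;2]
L+ [6;2;2]
P(1,5)∈J1 [6;3;2]
PS(4,0)∈J2 [6;3;3]
mobility = 15 − 6 − 3 = 6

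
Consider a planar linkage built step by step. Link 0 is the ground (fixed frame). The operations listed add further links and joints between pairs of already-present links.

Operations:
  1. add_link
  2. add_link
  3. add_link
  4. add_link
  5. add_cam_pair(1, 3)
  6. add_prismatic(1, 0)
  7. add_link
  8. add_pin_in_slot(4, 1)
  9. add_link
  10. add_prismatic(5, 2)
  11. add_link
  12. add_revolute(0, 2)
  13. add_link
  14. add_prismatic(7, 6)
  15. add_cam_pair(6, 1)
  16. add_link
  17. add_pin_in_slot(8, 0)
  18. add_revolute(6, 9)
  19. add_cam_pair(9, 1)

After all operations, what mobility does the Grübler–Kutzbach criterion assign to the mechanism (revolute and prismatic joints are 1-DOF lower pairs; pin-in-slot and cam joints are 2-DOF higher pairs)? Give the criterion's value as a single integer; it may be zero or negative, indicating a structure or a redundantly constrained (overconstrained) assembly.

M = 12

ground; <1,0,0>
#1 <2,0,0>
#2 <3,0,0>
#3 <4,0,0>
#4 <5,0,0>
C:1↔3 J2 <5,0,1>
P:1↔0 J1 <5,1,1>
#5 <6,1,1>
PS:4↔1 J2 <6,1,2>
#6 <7,1,2>
P:5↔2 J1 <7,2,2>
#7 <8,2,2>
R:0↔2 J1 <8,3,2>
#8 <9,3,2>
P:7↔6 J1 <9,4,2>
C:6↔1 J2 <9,4,3>
#9 <10,4,3>
PS:8↔0 J2 <10,4,4>
R:6↔9 J1 <10,5,4>
C:9↔1 J2 <10,5,5>
3×9 − 2×5 − 1×5 = 12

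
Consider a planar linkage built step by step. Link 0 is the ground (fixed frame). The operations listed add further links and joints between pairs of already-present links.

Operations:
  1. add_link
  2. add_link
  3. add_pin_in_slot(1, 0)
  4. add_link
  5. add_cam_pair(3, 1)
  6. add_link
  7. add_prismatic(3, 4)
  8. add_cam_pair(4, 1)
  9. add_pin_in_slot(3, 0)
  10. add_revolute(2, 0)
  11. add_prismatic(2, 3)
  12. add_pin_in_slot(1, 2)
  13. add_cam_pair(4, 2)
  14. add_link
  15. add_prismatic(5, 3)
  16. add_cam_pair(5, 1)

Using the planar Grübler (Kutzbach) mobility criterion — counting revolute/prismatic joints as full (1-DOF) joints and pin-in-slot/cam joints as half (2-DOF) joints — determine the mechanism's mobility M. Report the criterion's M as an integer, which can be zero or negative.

M = 0

L=1 J1=0 J2=0
add link → L=2 J1=0 J2=0
add link → L=3 J1=0 J2=0
PS@1,0 dof=2 J2 → L=3 J1=0 J2=1
add link → L=4 J1=0 J2=1
C@3,1 dof=2 J2 → L=4 J1=0 J2=2
add link → L=5 J1=0 J2=2
P@3,4 dof=1 J1 → L=5 J1=1 J2=2
C@4,1 dof=2 J2 → L=5 J1=1 J2=3
PS@3,0 dof=2 J2 → L=5 J1=1 J2=4
R@2,0 dof=1 J1 → L=5 J1=2 J2=4
P@2,3 dof=1 J1 → L=5 J1=3 J2=4
PS@1,2 dof=2 J2 → L=5 J1=3 J2=5
C@4,2 dof=2 J2 → L=5 J1=3 J2=6
add link → L=6 J1=3 J2=6
P@5,3 dof=1 J1 → L=6 J1=4 J2=6
C@5,1 dof=2 J2 → L=6 J1=4 J2=7
M=3(L−1)−2J1−J2=3·5−2·4−7=0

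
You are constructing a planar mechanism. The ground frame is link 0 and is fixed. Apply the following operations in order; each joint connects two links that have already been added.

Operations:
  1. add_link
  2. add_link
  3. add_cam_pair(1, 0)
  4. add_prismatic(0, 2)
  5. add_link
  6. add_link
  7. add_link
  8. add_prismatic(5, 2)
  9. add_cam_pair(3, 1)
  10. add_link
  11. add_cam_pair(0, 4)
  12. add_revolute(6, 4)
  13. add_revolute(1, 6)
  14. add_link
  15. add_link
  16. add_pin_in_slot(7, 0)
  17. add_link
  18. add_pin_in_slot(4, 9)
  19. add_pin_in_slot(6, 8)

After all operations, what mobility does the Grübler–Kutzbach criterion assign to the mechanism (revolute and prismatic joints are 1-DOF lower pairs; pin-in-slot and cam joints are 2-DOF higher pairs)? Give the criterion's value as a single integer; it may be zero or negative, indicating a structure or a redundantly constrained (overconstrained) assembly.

ground; <1,0,0>
#1 <2,0,0>
#2 <3,0,0>
C:1↔0 J2 <3,0,1>
P:0↔2 J1 <3,1,1>
#3 <4,1,1>
#4 <5,1,1>
#5 <6,1,1>
P:5↔2 J1 <6,2,1>
C:3↔1 J2 <6,2,2>
#6 <7,2,2>
C:0↔4 J2 <7,2,3>
R:6↔4 J1 <7,3,3>
R:1↔6 J1 <7,4,3>
#7 <8,4,3>
#8 <9,4,3>
PS:7↔0 J2 <9,4,4>
#9 <10,4,4>
PS:4↔9 J2 <10,4,5>
PS:6↔8 J2 <10,4,6>
3×9 − 2×4 − 1×6 = 13

M = 13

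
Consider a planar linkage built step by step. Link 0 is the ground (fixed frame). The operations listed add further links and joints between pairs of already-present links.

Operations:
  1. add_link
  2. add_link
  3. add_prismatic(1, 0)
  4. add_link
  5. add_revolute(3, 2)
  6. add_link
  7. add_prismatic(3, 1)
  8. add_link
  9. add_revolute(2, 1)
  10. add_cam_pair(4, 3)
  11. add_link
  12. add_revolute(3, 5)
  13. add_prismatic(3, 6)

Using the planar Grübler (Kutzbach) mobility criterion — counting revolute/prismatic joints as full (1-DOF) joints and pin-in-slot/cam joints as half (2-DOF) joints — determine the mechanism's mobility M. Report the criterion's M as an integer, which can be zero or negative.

M = 5

[1;0;0] (link 0 is ground)
L+ [2;0;0]
L+ [3;0;0]
P(1,0)∈J1 [3;1;0]
L+ [4;1;0]
R(3,2)∈J1 [4;2;0]
L+ [5;2;0]
P(3,1)∈J1 [5;3;0]
L+ [6;3;0]
R(2,1)∈J1 [6;4;0]
C(4,3)∈J2 [6;4;1]
L+ [7;4;1]
R(3,5)∈J1 [7;5;1]
P(3,6)∈J1 [7;6;1]
mobility = 18 − 12 − 1 = 5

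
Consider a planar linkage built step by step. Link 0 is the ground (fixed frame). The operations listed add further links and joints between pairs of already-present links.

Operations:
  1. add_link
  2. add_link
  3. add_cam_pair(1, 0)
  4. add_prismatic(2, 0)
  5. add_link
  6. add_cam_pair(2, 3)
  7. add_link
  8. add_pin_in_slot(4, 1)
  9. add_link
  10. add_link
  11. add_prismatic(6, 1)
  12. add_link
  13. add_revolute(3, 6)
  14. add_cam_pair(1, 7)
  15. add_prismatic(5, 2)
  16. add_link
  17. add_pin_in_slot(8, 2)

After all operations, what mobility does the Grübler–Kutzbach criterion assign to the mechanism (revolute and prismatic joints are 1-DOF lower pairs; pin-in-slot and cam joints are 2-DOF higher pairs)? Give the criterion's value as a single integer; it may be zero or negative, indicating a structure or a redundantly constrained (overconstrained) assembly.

link 0 = ground. State L|J1|J2 = 1|0|0
+link1  2|0|0
+link2  3|0|0
C(1,0) f=2→J2  3|0|1
P(2,0) f=1→J1  3|1|1
+link3  4|1|1
C(2,3) f=2→J2  4|1|2
+link4  5|1|2
PS(4,1) f=2→J2  5|1|3
+link5  6|1|3
+link6  7|1|3
P(6,1) f=1→J1  7|2|3
+link7  8|2|3
R(3,6) f=1→J1  8|3|3
C(1,7) f=2→J2  8|3|4
P(5,2) f=1→J1  8|4|4
+link8  9|4|4
PS(8,2) f=2→J2  9|4|5
M = 3(9−1)−2·4−5 = 24−8−5 = 11

M = 11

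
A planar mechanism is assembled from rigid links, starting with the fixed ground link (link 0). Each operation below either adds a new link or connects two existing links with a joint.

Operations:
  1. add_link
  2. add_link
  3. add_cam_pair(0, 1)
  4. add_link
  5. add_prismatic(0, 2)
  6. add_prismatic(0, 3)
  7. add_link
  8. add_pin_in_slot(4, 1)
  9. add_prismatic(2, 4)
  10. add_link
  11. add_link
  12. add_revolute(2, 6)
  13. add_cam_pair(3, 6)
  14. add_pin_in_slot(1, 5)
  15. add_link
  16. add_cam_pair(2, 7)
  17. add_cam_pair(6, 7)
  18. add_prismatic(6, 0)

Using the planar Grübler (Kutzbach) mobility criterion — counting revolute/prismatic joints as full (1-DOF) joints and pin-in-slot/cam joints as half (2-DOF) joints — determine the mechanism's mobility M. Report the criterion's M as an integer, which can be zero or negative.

ground; <1,0,0>
#1 <2,0,0>
#2 <3,0,0>
C:0↔1 J2 <3,0,1>
#3 <4,0,1>
P:0↔2 J1 <4,1,1>
P:0↔3 J1 <4,2,1>
#4 <5,2,1>
PS:4↔1 J2 <5,2,2>
P:2↔4 J1 <5,3,2>
#5 <6,3,2>
#6 <7,3,2>
R:2↔6 J1 <7,4,2>
C:3↔6 J2 <7,4,3>
PS:1↔5 J2 <7,4,4>
#7 <8,4,4>
C:2↔7 J2 <8,4,5>
C:6↔7 J2 <8,4,6>
P:6↔0 J1 <8,5,6>
3×7 − 2×5 − 1×6 = 5

M = 5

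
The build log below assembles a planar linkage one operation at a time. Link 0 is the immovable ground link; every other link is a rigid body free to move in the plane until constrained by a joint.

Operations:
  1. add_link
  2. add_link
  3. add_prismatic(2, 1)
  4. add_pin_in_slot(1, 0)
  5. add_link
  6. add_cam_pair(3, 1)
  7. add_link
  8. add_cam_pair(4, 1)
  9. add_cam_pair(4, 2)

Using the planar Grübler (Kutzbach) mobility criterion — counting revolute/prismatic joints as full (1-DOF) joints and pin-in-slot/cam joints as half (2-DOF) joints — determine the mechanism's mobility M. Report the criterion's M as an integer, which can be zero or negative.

M = 6

[1;0;0] (link 0 is ground)
L+ [2;0;0]
L+ [3;0;0]
P(2,1)∈J1 [3;1;0]
PS(1,0)∈J2 [3;1;1]
L+ [4;1;1]
C(3,1)∈J2 [4;1;2]
L+ [5;1;2]
C(4,1)∈J2 [5;1;3]
C(4,2)∈J2 [5;1;4]
mobility = 12 − 2 − 4 = 6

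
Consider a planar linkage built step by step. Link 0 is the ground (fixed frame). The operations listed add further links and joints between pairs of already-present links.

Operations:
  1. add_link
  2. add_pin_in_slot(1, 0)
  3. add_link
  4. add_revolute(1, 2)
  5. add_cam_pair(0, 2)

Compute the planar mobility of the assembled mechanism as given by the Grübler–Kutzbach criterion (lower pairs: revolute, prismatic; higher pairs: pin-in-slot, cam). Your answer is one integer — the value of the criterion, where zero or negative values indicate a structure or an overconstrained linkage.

ground; <1,0,0>
#1 <2,0,0>
PS:1↔0 J2 <2,0,1>
#2 <3,0,1>
R:1↔2 J1 <3,1,1>
C:0↔2 J2 <3,1,2>
3×2 − 2×1 − 1×2 = 2

M = 2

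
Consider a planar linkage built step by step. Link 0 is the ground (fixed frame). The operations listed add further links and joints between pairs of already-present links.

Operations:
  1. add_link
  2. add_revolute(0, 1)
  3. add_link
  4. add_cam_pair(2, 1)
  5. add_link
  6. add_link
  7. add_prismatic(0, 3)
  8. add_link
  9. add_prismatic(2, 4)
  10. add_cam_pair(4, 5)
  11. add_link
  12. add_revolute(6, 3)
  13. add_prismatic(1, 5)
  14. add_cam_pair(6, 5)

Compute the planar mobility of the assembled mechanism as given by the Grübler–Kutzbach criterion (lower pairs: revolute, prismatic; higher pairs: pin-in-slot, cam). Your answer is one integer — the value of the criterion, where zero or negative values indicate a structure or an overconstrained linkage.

M = 5

(L,J1,J2)=(1,0,0); link0 fixed
link1: (2,0,0)
R 0-1 [J1]: (2,1,0)
link2: (3,1,0)
C 2-1 [J2]: (3,1,1)
link3: (4,1,1)
link4: (5,1,1)
P 0-3 [J1]: (5,2,1)
link5: (6,2,1)
P 2-4 [J1]: (6,3,1)
C 4-5 [J2]: (6,3,2)
link6: (7,3,2)
R 6-3 [J1]: (7,4,2)
P 1-5 [J1]: (7,5,2)
C 6-5 [J2]: (7,5,3)
Grübler: 3·6 − 2·5 − 3 = 5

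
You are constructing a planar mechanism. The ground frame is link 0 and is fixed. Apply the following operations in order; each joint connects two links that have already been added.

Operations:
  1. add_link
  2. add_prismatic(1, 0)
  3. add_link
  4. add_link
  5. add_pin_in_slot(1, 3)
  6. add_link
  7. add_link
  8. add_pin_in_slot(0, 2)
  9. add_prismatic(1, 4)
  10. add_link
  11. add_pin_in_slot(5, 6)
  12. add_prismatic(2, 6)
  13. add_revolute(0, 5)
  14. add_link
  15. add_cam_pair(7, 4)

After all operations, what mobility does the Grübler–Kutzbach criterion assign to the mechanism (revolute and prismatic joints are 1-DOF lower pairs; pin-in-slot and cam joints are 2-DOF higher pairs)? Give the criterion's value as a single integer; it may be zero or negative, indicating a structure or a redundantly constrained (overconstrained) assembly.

ground; <1,0,0>
#1 <2,0,0>
P:1↔0 J1 <2,1,0>
#2 <3,1,0>
#3 <4,1,0>
PS:1↔3 J2 <4,1,1>
#4 <5,1,1>
#5 <6,1,1>
PS:0↔2 J2 <6,1,2>
P:1↔4 J1 <6,2,2>
#6 <7,2,2>
PS:5↔6 J2 <7,2,3>
P:2↔6 J1 <7,3,3>
R:0↔5 J1 <7,4,3>
#7 <8,4,3>
C:7↔4 J2 <8,4,4>
3×7 − 2×4 − 1×4 = 9

M = 9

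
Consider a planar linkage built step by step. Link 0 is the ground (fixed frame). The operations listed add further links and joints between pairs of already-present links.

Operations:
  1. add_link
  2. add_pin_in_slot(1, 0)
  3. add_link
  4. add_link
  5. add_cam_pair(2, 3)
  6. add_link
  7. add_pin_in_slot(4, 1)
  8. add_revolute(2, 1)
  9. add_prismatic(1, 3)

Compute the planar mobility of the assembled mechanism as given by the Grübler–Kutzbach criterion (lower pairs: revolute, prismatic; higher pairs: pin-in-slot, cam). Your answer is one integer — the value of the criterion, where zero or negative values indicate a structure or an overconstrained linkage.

M = 5

[1;0;0] (link 0 is ground)
L+ [2;0;0]
PS(1,0)∈J2 [2;0;1]
L+ [3;0;1]
L+ [4;0;1]
C(2,3)∈J2 [4;0;2]
L+ [5;0;2]
PS(4,1)∈J2 [5;0;3]
R(2,1)∈J1 [5;1;3]
P(1,3)∈J1 [5;2;3]
mobility = 12 − 4 − 3 = 5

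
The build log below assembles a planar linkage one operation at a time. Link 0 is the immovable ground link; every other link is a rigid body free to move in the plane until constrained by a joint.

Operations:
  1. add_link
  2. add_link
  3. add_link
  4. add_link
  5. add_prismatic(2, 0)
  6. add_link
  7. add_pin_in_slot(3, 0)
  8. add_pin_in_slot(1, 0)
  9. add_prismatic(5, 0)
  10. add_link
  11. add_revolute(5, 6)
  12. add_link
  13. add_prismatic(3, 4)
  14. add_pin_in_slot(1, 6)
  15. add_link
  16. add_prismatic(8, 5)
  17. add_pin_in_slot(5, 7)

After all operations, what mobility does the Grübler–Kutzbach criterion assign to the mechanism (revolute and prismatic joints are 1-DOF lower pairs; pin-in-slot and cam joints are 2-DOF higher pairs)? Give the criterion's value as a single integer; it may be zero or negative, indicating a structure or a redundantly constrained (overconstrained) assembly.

(L,J1,J2)=(1,0,0); link0 fixed
link1: (2,0,0)
link2: (3,0,0)
link3: (4,0,0)
link4: (5,0,0)
P 2-0 [J1]: (5,1,0)
link5: (6,1,0)
PS 3-0 [J2]: (6,1,1)
PS 1-0 [J2]: (6,1,2)
P 5-0 [J1]: (6,2,2)
link6: (7,2,2)
R 5-6 [J1]: (7,3,2)
link7: (8,3,2)
P 3-4 [J1]: (8,4,2)
PS 1-6 [J2]: (8,4,3)
link8: (9,4,3)
P 8-5 [J1]: (9,5,3)
PS 5-7 [J2]: (9,5,4)
Grübler: 3·8 − 2·5 − 4 = 10

M = 10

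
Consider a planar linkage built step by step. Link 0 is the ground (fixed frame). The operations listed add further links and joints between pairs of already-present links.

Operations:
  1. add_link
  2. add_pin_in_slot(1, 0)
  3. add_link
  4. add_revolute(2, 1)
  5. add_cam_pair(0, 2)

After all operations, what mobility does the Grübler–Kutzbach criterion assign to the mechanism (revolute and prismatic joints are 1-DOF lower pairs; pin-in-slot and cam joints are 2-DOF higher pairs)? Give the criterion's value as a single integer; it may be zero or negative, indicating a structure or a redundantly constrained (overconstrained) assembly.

ground; <1,0,0>
#1 <2,0,0>
PS:1↔0 J2 <2,0,1>
#2 <3,0,1>
R:2↔1 J1 <3,1,1>
C:0↔2 J2 <3,1,2>
3×2 − 2×1 − 1×2 = 2

M = 2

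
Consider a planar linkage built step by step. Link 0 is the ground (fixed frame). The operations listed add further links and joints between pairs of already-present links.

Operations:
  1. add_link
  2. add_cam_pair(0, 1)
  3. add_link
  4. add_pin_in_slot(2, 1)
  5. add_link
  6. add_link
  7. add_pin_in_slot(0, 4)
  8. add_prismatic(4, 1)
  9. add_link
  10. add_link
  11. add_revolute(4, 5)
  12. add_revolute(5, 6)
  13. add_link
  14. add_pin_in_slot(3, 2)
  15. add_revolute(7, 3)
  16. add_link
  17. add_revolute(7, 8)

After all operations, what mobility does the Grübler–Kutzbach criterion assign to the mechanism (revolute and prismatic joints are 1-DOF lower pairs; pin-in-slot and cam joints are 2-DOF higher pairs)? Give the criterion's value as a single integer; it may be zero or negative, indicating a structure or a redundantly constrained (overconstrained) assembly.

L=1 J1=0 J2=0
add link → L=2 J1=0 J2=0
C@0,1 dof=2 J2 → L=2 J1=0 J2=1
add link → L=3 J1=0 J2=1
PS@2,1 dof=2 J2 → L=3 J1=0 J2=2
add link → L=4 J1=0 J2=2
add link → L=5 J1=0 J2=2
PS@0,4 dof=2 J2 → L=5 J1=0 J2=3
P@4,1 dof=1 J1 → L=5 J1=1 J2=3
add link → L=6 J1=1 J2=3
add link → L=7 J1=1 J2=3
R@4,5 dof=1 J1 → L=7 J1=2 J2=3
R@5,6 dof=1 J1 → L=7 J1=3 J2=3
add link → L=8 J1=3 J2=3
PS@3,2 dof=2 J2 → L=8 J1=3 J2=4
R@7,3 dof=1 J1 → L=8 J1=4 J2=4
add link → L=9 J1=4 J2=4
R@7,8 dof=1 J1 → L=9 J1=5 J2=4
M=3(L−1)−2J1−J2=3·8−2·5−4=10

M = 10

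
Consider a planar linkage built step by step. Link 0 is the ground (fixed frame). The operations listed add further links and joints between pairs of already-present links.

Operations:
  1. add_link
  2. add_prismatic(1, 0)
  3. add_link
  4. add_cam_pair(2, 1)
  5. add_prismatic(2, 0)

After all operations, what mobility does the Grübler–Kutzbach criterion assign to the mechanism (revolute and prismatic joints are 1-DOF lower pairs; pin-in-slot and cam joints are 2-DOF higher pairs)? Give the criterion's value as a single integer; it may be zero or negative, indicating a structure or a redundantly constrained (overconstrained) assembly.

M = 1

(L,J1,J2)=(1,0,0); link0 fixed
link1: (2,0,0)
P 1-0 [J1]: (2,1,0)
link2: (3,1,0)
C 2-1 [J2]: (3,1,1)
P 2-0 [J1]: (3,2,1)
Grübler: 3·2 − 2·2 − 1 = 1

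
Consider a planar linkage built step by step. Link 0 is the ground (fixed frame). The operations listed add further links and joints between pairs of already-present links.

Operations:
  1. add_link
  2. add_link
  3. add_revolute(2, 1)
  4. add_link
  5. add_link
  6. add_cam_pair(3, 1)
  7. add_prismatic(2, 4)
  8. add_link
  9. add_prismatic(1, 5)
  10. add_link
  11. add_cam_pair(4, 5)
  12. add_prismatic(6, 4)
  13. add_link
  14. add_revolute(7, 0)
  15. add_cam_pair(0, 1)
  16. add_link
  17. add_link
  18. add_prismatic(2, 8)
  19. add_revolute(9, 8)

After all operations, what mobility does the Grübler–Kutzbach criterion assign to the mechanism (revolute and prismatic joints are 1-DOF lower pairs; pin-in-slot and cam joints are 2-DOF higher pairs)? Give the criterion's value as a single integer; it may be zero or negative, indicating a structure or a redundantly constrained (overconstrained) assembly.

M = 10

[1;0;0] (link 0 is ground)
L+ [2;0;0]
L+ [3;0;0]
R(2,1)∈J1 [3;1;0]
L+ [4;1;0]
L+ [5;1;0]
C(3,1)∈J2 [5;1;1]
P(2,4)∈J1 [5;2;1]
L+ [6;2;1]
P(1,5)∈J1 [6;3;1]
L+ [7;3;1]
C(4,5)∈J2 [7;3;2]
P(6,4)∈J1 [7;4;2]
L+ [8;4;2]
R(7,0)∈J1 [8;5;2]
C(0,1)∈J2 [8;5;3]
L+ [9;5;3]
L+ [10;5;3]
P(2,8)∈J1 [10;6;3]
R(9,8)∈J1 [10;7;3]
mobility = 27 − 14 − 3 = 10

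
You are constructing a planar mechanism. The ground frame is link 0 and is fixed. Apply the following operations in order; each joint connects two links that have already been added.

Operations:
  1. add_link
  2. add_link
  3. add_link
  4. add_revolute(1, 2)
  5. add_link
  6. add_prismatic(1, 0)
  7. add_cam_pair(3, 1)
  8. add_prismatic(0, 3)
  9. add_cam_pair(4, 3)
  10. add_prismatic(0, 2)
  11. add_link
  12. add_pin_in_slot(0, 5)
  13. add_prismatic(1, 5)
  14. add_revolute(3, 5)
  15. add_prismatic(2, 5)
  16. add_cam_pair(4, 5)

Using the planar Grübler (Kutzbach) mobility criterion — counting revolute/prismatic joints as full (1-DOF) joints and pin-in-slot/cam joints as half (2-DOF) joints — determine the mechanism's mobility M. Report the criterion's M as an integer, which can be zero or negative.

[1;0;0] (link 0 is ground)
L+ [2;0;0]
L+ [3;0;0]
L+ [4;0;0]
R(1,2)∈J1 [4;1;0]
L+ [5;1;0]
P(1,0)∈J1 [5;2;0]
C(3,1)∈J2 [5;2;1]
P(0,3)∈J1 [5;3;1]
C(4,3)∈J2 [5;3;2]
P(0,2)∈J1 [5;4;2]
L+ [6;4;2]
PS(0,5)∈J2 [6;4;3]
P(1,5)∈J1 [6;5;3]
R(3,5)∈J1 [6;6;3]
P(2,5)∈J1 [6;7;3]
C(4,5)∈J2 [6;7;4]
mobility = 15 − 14 − 4 = -3

M = -3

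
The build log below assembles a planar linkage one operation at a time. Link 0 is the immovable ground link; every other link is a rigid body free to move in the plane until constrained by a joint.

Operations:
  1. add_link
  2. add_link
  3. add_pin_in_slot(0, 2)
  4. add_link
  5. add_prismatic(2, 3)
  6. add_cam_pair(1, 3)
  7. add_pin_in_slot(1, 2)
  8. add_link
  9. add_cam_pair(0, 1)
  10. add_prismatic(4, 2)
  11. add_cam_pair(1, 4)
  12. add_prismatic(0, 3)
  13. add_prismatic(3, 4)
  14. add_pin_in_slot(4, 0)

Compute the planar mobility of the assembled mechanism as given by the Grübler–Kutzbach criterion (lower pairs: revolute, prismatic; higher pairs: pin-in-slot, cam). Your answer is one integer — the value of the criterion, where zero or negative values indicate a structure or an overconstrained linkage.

M = -2

link 0 = ground. State L|J1|J2 = 1|0|0
+link1  2|0|0
+link2  3|0|0
PS(0,2) f=2→J2  3|0|1
+link3  4|0|1
P(2,3) f=1→J1  4|1|1
C(1,3) f=2→J2  4|1|2
PS(1,2) f=2→J2  4|1|3
+link4  5|1|3
C(0,1) f=2→J2  5|1|4
P(4,2) f=1→J1  5|2|4
C(1,4) f=2→J2  5|2|5
P(0,3) f=1→J1  5|3|5
P(3,4) f=1→J1  5|4|5
PS(4,0) f=2→J2  5|4|6
M = 3(5−1)−2·4−6 = 12−8−6 = -2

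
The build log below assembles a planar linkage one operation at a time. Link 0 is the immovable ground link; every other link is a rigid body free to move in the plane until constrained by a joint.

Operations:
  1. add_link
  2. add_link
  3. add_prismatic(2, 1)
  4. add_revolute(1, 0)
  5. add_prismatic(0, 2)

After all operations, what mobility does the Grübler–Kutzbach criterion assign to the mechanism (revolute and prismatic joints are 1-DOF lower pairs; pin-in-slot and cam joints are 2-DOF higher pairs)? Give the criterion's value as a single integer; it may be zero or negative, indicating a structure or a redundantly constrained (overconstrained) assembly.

M = 0

link 0 = ground. State L|J1|J2 = 1|0|0
+link1  2|0|0
+link2  3|0|0
P(2,1) f=1→J1  3|1|0
R(1,0) f=1→J1  3|2|0
P(0,2) f=1→J1  3|3|0
M = 3(3−1)−2·3−0 = 6−6−0 = 0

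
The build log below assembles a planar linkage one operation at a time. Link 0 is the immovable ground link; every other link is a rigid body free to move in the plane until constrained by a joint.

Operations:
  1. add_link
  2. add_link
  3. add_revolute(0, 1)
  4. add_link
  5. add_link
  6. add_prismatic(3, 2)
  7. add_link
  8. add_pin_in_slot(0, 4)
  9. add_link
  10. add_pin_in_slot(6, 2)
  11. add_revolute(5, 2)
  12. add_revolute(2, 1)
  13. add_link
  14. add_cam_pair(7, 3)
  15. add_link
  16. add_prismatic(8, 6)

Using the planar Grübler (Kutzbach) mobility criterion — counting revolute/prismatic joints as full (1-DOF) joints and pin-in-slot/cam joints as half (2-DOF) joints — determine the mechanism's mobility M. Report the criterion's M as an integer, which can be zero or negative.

M = 11

ground; <1,0,0>
#1 <2,0,0>
#2 <3,0,0>
R:0↔1 J1 <3,1,0>
#3 <4,1,0>
#4 <5,1,0>
P:3↔2 J1 <5,2,0>
#5 <6,2,0>
PS:0↔4 J2 <6,2,1>
#6 <7,2,1>
PS:6↔2 J2 <7,2,2>
R:5↔2 J1 <7,3,2>
R:2↔1 J1 <7,4,2>
#7 <8,4,2>
C:7↔3 J2 <8,4,3>
#8 <9,4,3>
P:8↔6 J1 <9,5,3>
3×8 − 2×5 − 1×3 = 11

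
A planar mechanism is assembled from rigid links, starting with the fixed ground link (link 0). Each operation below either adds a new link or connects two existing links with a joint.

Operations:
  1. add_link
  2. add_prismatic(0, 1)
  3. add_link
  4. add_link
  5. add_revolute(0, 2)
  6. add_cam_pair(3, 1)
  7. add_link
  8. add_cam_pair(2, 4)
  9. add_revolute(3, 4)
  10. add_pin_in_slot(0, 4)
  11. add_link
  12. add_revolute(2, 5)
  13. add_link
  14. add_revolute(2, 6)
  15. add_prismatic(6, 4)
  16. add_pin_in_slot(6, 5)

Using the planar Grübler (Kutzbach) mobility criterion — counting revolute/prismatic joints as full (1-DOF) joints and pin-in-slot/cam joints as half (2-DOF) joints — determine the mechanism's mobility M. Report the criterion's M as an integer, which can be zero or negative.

M = 2

(L,J1,J2)=(1,0,0); link0 fixed
link1: (2,0,0)
P 0-1 [J1]: (2,1,0)
link2: (3,1,0)
link3: (4,1,0)
R 0-2 [J1]: (4,2,0)
C 3-1 [J2]: (4,2,1)
link4: (5,2,1)
C 2-4 [J2]: (5,2,2)
R 3-4 [J1]: (5,3,2)
PS 0-4 [J2]: (5,3,3)
link5: (6,3,3)
R 2-5 [J1]: (6,4,3)
link6: (7,4,3)
R 2-6 [J1]: (7,5,3)
P 6-4 [J1]: (7,6,3)
PS 6-5 [J2]: (7,6,4)
Grübler: 3·6 − 2·6 − 4 = 2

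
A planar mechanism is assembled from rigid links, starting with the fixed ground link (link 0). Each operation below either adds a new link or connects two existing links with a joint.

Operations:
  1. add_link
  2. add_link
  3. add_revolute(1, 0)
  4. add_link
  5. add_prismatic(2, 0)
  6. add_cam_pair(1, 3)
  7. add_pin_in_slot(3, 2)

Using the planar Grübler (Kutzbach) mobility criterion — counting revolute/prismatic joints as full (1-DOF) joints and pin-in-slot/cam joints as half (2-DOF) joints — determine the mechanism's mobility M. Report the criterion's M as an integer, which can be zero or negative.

link 0 = ground. State L|J1|J2 = 1|0|0
+link1  2|0|0
+link2  3|0|0
R(1,0) f=1→J1  3|1|0
+link3  4|1|0
P(2,0) f=1→J1  4|2|0
C(1,3) f=2→J2  4|2|1
PS(3,2) f=2→J2  4|2|2
M = 3(4−1)−2·2−2 = 9−4−2 = 3

M = 3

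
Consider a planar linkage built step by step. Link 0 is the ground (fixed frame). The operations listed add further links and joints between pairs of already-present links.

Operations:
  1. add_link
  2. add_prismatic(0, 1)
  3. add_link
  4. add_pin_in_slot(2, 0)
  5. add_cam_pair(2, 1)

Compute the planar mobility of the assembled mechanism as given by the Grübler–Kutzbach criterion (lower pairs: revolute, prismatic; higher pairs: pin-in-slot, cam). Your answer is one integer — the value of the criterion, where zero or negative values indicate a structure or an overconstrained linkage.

(L,J1,J2)=(1,0,0); link0 fixed
link1: (2,0,0)
P 0-1 [J1]: (2,1,0)
link2: (3,1,0)
PS 2-0 [J2]: (3,1,1)
C 2-1 [J2]: (3,1,2)
Grübler: 3·2 − 2·1 − 2 = 2

M = 2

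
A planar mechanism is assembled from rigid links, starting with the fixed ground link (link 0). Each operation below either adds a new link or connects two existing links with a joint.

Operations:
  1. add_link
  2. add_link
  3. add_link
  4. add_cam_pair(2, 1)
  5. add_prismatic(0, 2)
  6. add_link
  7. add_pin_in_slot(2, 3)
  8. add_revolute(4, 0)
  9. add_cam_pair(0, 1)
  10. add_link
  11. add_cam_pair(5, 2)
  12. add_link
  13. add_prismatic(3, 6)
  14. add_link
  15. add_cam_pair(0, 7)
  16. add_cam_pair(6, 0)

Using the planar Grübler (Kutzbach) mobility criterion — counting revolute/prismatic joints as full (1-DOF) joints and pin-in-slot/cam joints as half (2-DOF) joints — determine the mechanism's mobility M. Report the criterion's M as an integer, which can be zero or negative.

M = 9

(L,J1,J2)=(1,0,0); link0 fixed
link1: (2,0,0)
link2: (3,0,0)
link3: (4,0,0)
C 2-1 [J2]: (4,0,1)
P 0-2 [J1]: (4,1,1)
link4: (5,1,1)
PS 2-3 [J2]: (5,1,2)
R 4-0 [J1]: (5,2,2)
C 0-1 [J2]: (5,2,3)
link5: (6,2,3)
C 5-2 [J2]: (6,2,4)
link6: (7,2,4)
P 3-6 [J1]: (7,3,4)
link7: (8,3,4)
C 0-7 [J2]: (8,3,5)
C 6-0 [J2]: (8,3,6)
Grübler: 3·7 − 2·3 − 6 = 9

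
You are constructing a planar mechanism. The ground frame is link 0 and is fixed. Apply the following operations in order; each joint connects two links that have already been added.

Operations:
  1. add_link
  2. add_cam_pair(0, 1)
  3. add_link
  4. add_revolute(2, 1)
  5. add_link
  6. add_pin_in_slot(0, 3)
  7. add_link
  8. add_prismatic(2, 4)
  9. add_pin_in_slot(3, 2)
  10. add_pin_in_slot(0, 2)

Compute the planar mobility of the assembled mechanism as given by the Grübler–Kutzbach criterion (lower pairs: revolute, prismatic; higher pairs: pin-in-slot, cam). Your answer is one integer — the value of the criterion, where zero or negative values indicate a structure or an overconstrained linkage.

L=1 J1=0 J2=0
add link → L=2 J1=0 J2=0
C@0,1 dof=2 J2 → L=2 J1=0 J2=1
add link → L=3 J1=0 J2=1
R@2,1 dof=1 J1 → L=3 J1=1 J2=1
add link → L=4 J1=1 J2=1
PS@0,3 dof=2 J2 → L=4 J1=1 J2=2
add link → L=5 J1=1 J2=2
P@2,4 dof=1 J1 → L=5 J1=2 J2=2
PS@3,2 dof=2 J2 → L=5 J1=2 J2=3
PS@0,2 dof=2 J2 → L=5 J1=2 J2=4
M=3(L−1)−2J1−J2=3·4−2·2−4=4

M = 4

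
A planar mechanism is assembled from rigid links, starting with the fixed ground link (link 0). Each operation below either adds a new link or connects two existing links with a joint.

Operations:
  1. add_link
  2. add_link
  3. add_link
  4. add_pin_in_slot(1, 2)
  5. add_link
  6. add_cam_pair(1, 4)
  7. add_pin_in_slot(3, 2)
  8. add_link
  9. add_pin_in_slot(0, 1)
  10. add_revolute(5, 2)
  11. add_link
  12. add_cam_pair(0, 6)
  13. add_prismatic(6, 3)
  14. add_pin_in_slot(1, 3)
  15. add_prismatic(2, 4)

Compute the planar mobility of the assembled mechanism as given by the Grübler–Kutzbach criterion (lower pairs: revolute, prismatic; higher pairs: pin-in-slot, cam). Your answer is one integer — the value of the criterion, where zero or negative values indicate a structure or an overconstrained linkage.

link 0 = ground. State L|J1|J2 = 1|0|0
+link1  2|0|0
+link2  3|0|0
+link3  4|0|0
PS(1,2) f=2→J2  4|0|1
+link4  5|0|1
C(1,4) f=2→J2  5|0|2
PS(3,2) f=2→J2  5|0|3
+link5  6|0|3
PS(0,1) f=2→J2  6|0|4
R(5,2) f=1→J1  6|1|4
+link6  7|1|4
C(0,6) f=2→J2  7|1|5
P(6,3) f=1→J1  7|2|5
PS(1,3) f=2→J2  7|2|6
P(2,4) f=1→J1  7|3|6
M = 3(7−1)−2·3−6 = 18−6−6 = 6

M = 6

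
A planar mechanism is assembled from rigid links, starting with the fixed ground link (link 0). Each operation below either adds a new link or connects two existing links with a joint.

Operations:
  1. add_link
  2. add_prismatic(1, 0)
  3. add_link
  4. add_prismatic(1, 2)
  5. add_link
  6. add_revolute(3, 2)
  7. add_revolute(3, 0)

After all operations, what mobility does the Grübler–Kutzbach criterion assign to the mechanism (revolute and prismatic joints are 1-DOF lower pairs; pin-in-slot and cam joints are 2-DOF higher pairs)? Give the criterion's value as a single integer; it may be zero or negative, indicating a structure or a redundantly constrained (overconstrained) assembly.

M = 1

ground; <1,0,0>
#1 <2,0,0>
P:1↔0 J1 <2,1,0>
#2 <3,1,0>
P:1↔2 J1 <3,2,0>
#3 <4,2,0>
R:3↔2 J1 <4,3,0>
R:3↔0 J1 <4,4,0>
3×3 − 2×4 − 1×0 = 1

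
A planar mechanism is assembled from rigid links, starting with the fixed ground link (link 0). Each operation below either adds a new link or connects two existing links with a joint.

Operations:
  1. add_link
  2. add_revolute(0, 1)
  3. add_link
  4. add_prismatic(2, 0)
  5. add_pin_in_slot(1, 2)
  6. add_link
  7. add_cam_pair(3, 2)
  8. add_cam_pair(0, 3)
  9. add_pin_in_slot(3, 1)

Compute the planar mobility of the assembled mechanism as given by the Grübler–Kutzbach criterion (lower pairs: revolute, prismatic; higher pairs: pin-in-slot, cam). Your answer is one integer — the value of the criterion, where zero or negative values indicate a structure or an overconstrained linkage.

M = 1

L=1 J1=0 J2=0
add link → L=2 J1=0 J2=0
R@0,1 dof=1 J1 → L=2 J1=1 J2=0
add link → L=3 J1=1 J2=0
P@2,0 dof=1 J1 → L=3 J1=2 J2=0
PS@1,2 dof=2 J2 → L=3 J1=2 J2=1
add link → L=4 J1=2 J2=1
C@3,2 dof=2 J2 → L=4 J1=2 J2=2
C@0,3 dof=2 J2 → L=4 J1=2 J2=3
PS@3,1 dof=2 J2 → L=4 J1=2 J2=4
M=3(L−1)−2J1−J2=3·3−2·2−4=1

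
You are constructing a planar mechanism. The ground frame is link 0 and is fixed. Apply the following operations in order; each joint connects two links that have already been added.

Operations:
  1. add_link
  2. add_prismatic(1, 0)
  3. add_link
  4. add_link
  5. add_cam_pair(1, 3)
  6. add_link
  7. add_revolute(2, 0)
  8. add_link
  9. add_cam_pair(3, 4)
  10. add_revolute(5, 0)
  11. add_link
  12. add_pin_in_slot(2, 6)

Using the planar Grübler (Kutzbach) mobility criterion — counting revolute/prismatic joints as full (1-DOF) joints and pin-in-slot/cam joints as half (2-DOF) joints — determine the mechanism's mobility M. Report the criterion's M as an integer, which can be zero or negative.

(L,J1,J2)=(1,0,0); link0 fixed
link1: (2,0,0)
P 1-0 [J1]: (2,1,0)
link2: (3,1,0)
link3: (4,1,0)
C 1-3 [J2]: (4,1,1)
link4: (5,1,1)
R 2-0 [J1]: (5,2,1)
link5: (6,2,1)
C 3-4 [J2]: (6,2,2)
R 5-0 [J1]: (6,3,2)
link6: (7,3,2)
PS 2-6 [J2]: (7,3,3)
Grübler: 3·6 − 2·3 − 3 = 9

M = 9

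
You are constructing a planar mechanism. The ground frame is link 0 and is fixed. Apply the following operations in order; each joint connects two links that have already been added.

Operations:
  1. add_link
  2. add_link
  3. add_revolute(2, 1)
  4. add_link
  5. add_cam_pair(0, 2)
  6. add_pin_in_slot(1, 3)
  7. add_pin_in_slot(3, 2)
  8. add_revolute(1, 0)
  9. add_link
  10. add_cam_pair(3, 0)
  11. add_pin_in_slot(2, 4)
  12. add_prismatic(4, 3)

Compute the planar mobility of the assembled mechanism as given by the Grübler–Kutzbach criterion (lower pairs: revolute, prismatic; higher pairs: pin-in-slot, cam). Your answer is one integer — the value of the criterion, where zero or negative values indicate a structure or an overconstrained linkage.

[1;0;0] (link 0 is ground)
L+ [2;0;0]
L+ [3;0;0]
R(2,1)∈J1 [3;1;0]
L+ [4;1;0]
C(0,2)∈J2 [4;1;1]
PS(1,3)∈J2 [4;1;2]
PS(3,2)∈J2 [4;1;3]
R(1,0)∈J1 [4;2;3]
L+ [5;2;3]
C(3,0)∈J2 [5;2;4]
PS(2,4)∈J2 [5;2;5]
P(4,3)∈J1 [5;3;5]
mobility = 12 − 6 − 5 = 1

M = 1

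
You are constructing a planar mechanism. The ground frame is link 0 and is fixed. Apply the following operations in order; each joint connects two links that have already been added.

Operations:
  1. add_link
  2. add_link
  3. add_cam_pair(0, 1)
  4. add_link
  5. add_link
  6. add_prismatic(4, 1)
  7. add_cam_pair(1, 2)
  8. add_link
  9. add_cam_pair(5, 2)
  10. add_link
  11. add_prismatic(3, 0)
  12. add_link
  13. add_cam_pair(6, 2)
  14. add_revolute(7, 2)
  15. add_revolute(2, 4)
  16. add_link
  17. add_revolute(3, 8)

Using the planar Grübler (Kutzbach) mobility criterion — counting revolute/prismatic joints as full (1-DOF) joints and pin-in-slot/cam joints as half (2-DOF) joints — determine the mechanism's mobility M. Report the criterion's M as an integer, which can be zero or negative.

M = 10

(L,J1,J2)=(1,0,0); link0 fixed
link1: (2,0,0)
link2: (3,0,0)
C 0-1 [J2]: (3,0,1)
link3: (4,0,1)
link4: (5,0,1)
P 4-1 [J1]: (5,1,1)
C 1-2 [J2]: (5,1,2)
link5: (6,1,2)
C 5-2 [J2]: (6,1,3)
link6: (7,1,3)
P 3-0 [J1]: (7,2,3)
link7: (8,2,3)
C 6-2 [J2]: (8,2,4)
R 7-2 [J1]: (8,3,4)
R 2-4 [J1]: (8,4,4)
link8: (9,4,4)
R 3-8 [J1]: (9,5,4)
Grübler: 3·8 − 2·5 − 4 = 10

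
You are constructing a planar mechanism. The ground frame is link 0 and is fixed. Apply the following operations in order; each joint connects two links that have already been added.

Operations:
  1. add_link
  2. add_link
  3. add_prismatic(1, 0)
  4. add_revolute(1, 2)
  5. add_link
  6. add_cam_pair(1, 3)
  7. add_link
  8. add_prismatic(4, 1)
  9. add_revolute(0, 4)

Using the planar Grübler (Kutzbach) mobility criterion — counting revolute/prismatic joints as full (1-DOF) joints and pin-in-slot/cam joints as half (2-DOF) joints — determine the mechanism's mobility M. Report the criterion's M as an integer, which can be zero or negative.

ground; <1,0,0>
#1 <2,0,0>
#2 <3,0,0>
P:1↔0 J1 <3,1,0>
R:1↔2 J1 <3,2,0>
#3 <4,2,0>
C:1↔3 J2 <4,2,1>
#4 <5,2,1>
P:4↔1 J1 <5,3,1>
R:0↔4 J1 <5,4,1>
3×4 − 2×4 − 1×1 = 3

M = 3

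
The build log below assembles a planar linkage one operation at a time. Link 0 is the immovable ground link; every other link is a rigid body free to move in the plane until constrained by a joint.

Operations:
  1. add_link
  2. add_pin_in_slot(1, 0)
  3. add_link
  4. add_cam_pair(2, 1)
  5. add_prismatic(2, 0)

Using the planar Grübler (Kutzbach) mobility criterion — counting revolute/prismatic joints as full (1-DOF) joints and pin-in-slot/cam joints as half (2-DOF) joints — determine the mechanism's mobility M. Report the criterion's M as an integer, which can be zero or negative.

(L,J1,J2)=(1,0,0); link0 fixed
link1: (2,0,0)
PS 1-0 [J2]: (2,0,1)
link2: (3,0,1)
C 2-1 [J2]: (3,0,2)
P 2-0 [J1]: (3,1,2)
Grübler: 3·2 − 2·1 − 2 = 2

M = 2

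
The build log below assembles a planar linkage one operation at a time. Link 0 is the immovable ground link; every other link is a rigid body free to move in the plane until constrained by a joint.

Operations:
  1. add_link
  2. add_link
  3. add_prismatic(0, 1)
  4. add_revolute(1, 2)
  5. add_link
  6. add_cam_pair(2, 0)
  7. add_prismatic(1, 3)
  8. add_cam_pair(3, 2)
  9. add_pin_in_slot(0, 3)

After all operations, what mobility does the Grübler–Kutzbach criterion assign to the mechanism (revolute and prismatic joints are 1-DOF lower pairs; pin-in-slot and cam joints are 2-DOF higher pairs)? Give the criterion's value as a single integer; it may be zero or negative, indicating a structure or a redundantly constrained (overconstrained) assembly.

ground; <1,0,0>
#1 <2,0,0>
#2 <3,0,0>
P:0↔1 J1 <3,1,0>
R:1↔2 J1 <3,2,0>
#3 <4,2,0>
C:2↔0 J2 <4,2,1>
P:1↔3 J1 <4,3,1>
C:3↔2 J2 <4,3,2>
PS:0↔3 J2 <4,3,3>
3×3 − 2×3 − 1×3 = 0

M = 0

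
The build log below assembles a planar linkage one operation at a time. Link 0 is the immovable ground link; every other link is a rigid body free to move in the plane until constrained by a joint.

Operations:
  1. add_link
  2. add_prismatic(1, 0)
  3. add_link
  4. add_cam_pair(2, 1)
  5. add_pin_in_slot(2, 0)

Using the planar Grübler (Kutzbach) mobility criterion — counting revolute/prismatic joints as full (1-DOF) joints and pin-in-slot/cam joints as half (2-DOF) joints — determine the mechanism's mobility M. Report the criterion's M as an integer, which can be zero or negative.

M = 2

[1;0;0] (link 0 is ground)
L+ [2;0;0]
P(1,0)∈J1 [2;1;0]
L+ [3;1;0]
C(2,1)∈J2 [3;1;1]
PS(2,0)∈J2 [3;1;2]
mobility = 6 − 2 − 2 = 2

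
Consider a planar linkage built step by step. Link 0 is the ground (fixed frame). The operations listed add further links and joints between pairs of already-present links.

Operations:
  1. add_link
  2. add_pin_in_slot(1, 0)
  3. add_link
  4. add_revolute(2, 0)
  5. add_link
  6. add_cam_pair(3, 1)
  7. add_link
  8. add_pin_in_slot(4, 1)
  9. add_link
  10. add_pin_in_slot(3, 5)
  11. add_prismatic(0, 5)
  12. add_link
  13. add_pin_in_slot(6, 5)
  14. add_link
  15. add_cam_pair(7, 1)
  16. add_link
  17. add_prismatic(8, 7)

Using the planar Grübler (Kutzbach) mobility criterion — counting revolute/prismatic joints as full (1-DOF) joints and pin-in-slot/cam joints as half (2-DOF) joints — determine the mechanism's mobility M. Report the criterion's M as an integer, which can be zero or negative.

ground; <1,0,0>
#1 <2,0,0>
PS:1↔0 J2 <2,0,1>
#2 <3,0,1>
R:2↔0 J1 <3,1,1>
#3 <4,1,1>
C:3↔1 J2 <4,1,2>
#4 <5,1,2>
PS:4↔1 J2 <5,1,3>
#5 <6,1,3>
PS:3↔5 J2 <6,1,4>
P:0↔5 J1 <6,2,4>
#6 <7,2,4>
PS:6↔5 J2 <7,2,5>
#7 <8,2,5>
C:7↔1 J2 <8,2,6>
#8 <9,2,6>
P:8↔7 J1 <9,3,6>
3×8 − 2×3 − 1×6 = 12

M = 12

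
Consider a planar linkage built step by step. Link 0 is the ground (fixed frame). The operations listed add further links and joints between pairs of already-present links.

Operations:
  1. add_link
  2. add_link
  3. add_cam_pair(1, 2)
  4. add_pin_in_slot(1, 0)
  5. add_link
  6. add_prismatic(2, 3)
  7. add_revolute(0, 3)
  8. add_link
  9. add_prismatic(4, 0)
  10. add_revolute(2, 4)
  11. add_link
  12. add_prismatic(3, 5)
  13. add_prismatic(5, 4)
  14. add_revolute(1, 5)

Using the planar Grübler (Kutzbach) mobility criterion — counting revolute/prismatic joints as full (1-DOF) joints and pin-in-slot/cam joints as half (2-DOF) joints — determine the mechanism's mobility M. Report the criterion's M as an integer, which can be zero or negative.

ground; <1,0,0>
#1 <2,0,0>
#2 <3,0,0>
C:1↔2 J2 <3,0,1>
PS:1↔0 J2 <3,0,2>
#3 <4,0,2>
P:2↔3 J1 <4,1,2>
R:0↔3 J1 <4,2,2>
#4 <5,2,2>
P:4↔0 J1 <5,3,2>
R:2↔4 J1 <5,4,2>
#5 <6,4,2>
P:3↔5 J1 <6,5,2>
P:5↔4 J1 <6,6,2>
R:1↔5 J1 <6,7,2>
3×5 − 2×7 − 1×2 = -1

M = -1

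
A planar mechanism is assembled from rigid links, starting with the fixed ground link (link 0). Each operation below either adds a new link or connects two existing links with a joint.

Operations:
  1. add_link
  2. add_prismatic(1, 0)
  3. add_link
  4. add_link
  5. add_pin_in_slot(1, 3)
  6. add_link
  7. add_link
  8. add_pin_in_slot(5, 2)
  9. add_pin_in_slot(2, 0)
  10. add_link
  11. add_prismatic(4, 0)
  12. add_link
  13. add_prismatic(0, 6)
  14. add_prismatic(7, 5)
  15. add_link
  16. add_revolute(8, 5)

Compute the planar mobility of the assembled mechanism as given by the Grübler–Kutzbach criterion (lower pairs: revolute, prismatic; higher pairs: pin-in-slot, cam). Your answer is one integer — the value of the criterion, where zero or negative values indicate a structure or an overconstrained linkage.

M = 11

ground; <1,0,0>
#1 <2,0,0>
P:1↔0 J1 <2,1,0>
#2 <3,1,0>
#3 <4,1,0>
PS:1↔3 J2 <4,1,1>
#4 <5,1,1>
#5 <6,1,1>
PS:5↔2 J2 <6,1,2>
PS:2↔0 J2 <6,1,3>
#6 <7,1,3>
P:4↔0 J1 <7,2,3>
#7 <8,2,3>
P:0↔6 J1 <8,3,3>
P:7↔5 J1 <8,4,3>
#8 <9,4,3>
R:8↔5 J1 <9,5,3>
3×8 − 2×5 − 1×3 = 11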